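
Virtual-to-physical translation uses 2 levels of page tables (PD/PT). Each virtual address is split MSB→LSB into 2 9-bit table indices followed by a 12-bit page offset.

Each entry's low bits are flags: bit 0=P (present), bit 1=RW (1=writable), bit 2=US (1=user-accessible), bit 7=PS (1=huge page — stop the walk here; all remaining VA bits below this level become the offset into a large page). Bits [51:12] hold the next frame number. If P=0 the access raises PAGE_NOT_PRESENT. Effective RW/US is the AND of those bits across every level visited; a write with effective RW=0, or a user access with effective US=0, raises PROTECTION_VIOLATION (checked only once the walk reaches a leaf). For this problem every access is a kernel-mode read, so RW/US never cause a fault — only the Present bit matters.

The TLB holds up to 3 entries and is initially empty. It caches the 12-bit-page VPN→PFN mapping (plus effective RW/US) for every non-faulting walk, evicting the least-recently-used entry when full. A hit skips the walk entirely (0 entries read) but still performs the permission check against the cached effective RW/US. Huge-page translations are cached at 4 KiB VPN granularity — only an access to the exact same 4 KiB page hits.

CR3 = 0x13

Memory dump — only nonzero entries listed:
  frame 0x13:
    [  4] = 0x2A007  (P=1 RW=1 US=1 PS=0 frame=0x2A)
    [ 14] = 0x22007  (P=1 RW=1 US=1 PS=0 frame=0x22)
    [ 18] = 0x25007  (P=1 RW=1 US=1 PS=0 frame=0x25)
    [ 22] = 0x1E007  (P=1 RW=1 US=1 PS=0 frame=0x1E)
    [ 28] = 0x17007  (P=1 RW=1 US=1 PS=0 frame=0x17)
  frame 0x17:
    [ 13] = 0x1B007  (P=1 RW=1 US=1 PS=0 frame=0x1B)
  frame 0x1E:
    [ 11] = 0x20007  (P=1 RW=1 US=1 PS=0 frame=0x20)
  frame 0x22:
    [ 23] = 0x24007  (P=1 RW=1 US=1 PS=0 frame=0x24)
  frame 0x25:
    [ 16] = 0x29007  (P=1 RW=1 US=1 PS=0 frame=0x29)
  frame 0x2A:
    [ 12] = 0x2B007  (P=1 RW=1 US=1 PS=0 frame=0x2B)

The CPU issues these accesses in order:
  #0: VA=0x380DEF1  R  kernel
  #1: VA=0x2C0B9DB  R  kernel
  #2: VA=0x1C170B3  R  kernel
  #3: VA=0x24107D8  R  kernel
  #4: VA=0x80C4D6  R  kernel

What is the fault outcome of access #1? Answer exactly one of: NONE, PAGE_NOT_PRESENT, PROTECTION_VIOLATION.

Trace:
#0 VA=0x380DEF1 (r,kernel):
  L0 @0x13[28] → 0x17007  P=1,RW=1,US=1,PS=0
  L1 @0x17[13] → 0x1B007  P=1,RW=1,US=1,PS=0
  ⇒ phys 0x1BEF1  [2 reads]
#1 VA=0x2C0B9DB (r,kernel):
  L0 @0x13[22] → 0x1E007  P=1,RW=1,US=1,PS=0
  L1 @0x1E[11] → 0x20007  P=1,RW=1,US=1,PS=0
  ⇒ phys 0x209DB  [2 reads]
#2 VA=0x1C170B3 (r,kernel):
  L0 @0x13[14] → 0x22007  P=1,RW=1,US=1,PS=0
  L1 @0x22[23] → 0x24007  P=1,RW=1,US=1,PS=0
  ⇒ phys 0x240B3  [2 reads]
#3 VA=0x24107D8 (r,kernel):
  L0 @0x13[18] → 0x25007  P=1,RW=1,US=1,PS=0
  L1 @0x25[16] → 0x29007  P=1,RW=1,US=1,PS=0
  ⇒ phys 0x297D8  [2 reads]
#4 VA=0x80C4D6 (r,kernel):
  L0 @0x13[4] → 0x2A007  P=1,RW=1,US=1,PS=0
  L1 @0x2A[12] → 0x2B007  P=1,RW=1,US=1,PS=0
  ⇒ phys 0x2B4D6  [2 reads]

Access #1 fault: NONE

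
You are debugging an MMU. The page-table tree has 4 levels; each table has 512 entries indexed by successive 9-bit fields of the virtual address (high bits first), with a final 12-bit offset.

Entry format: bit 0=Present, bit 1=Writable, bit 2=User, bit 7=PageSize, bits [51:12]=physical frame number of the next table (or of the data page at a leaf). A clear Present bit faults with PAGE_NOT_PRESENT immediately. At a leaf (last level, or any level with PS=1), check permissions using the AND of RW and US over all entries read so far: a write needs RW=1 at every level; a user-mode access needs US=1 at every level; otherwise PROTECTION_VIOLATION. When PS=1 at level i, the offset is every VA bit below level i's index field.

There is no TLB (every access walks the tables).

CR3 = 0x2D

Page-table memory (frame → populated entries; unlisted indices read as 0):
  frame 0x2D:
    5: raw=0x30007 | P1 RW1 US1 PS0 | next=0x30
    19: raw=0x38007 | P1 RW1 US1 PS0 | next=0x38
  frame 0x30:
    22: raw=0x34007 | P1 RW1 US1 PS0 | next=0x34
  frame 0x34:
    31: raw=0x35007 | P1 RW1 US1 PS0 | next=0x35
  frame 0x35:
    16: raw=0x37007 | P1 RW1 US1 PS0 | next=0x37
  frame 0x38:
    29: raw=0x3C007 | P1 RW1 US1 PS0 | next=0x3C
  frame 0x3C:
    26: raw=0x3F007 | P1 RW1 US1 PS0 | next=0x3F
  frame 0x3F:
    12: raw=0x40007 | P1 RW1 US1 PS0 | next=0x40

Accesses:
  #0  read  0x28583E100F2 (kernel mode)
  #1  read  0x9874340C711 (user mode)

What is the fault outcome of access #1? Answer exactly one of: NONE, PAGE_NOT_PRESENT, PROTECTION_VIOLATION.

Walk each access:
#0 VA=0x28583E100F2 (r,kernel):
  L0: frame=0x2D idx=5 entry=0x30007 [P=1 RW=1 US=1 PS=0]
  L1: frame=0x30 idx=22 entry=0x34007 [P=1 RW=1 US=1 PS=0]
  L2: frame=0x34 idx=31 entry=0x35007 [P=1 RW=1 US=1 PS=0]
  L3: frame=0x35 idx=16 entry=0x37007 [P=1 RW=1 US=1 PS=0]
  → PA=0x370F2  (4 entries read)
#1 VA=0x9874340C711 (r,user):
  L0: frame=0x2D idx=19 entry=0x38007 [P=1 RW=1 US=1 PS=0]
  L1: frame=0x38 idx=29 entry=0x3C007 [P=1 RW=1 US=1 PS=0]
  L2: frame=0x3C idx=26 entry=0x3F007 [P=1 RW=1 US=1 PS=0]
  L3: frame=0x3F idx=12 entry=0x40007 [P=1 RW=1 US=1 PS=0]
  → PA=0x40711  (4 entries read)

Access #1 fault: NONE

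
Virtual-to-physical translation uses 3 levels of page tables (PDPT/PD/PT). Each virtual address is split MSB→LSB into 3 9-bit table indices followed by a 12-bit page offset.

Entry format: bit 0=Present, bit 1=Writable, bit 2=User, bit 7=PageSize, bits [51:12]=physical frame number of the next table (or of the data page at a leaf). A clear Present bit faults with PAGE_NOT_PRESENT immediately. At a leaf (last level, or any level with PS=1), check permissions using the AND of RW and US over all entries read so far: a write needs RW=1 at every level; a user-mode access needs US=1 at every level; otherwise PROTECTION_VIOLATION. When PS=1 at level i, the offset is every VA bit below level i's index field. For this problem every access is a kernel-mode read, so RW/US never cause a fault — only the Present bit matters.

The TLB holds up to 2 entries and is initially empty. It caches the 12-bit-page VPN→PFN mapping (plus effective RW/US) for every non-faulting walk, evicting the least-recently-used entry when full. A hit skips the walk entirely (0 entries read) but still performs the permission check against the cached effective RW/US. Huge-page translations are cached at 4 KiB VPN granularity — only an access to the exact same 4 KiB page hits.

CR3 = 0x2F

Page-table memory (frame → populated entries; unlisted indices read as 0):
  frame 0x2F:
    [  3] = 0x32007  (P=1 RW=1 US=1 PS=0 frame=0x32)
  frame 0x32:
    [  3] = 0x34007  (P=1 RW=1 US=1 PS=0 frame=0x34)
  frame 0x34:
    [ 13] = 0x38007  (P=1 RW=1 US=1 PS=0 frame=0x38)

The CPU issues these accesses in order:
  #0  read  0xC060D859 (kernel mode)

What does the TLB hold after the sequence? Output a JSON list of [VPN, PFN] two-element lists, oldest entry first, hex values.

Per-access translation:
#0 VA=0xC060D859 (r,kernel):
  lvl0: tbl 0x2F, slot 3 ⇒ 0x32007 (P1/RW1/US1/PS0)
  lvl1: tbl 0x32, slot 3 ⇒ 0x34007 (P1/RW1/US1/PS0)
  lvl2: tbl 0x34, slot 13 ⇒ 0x38007 (P1/RW1/US1/PS0)
  ✓ 0x38859  — 3 lookups

TLB: [["0xC060D", "0x38"]]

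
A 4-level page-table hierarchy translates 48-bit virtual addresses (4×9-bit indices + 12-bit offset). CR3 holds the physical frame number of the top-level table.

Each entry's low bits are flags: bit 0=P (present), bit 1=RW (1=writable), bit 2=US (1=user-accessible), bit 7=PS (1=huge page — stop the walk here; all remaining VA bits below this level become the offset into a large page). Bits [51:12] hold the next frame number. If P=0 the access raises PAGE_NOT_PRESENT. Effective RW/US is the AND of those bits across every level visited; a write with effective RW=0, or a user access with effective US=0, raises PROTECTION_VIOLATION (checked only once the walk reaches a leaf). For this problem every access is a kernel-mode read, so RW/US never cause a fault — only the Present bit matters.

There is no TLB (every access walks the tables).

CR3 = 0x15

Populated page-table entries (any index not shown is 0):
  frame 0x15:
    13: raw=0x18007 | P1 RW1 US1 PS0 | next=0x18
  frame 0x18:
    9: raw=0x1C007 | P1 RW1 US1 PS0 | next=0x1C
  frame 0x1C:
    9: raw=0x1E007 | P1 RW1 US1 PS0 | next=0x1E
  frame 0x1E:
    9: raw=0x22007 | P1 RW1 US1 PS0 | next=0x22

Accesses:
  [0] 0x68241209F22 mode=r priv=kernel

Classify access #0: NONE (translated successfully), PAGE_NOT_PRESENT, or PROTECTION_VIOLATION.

Trace:
#0 VA=0x68241209F22 (r,kernel):
  lvl0: tbl 0x15, slot 13 ⇒ 0x18007 (P1/RW1/US1/PS0)
  lvl1: tbl 0x18, slot 9 ⇒ 0x1C007 (P1/RW1/US1/PS0)
  lvl2: tbl 0x1C, slot 9 ⇒ 0x1E007 (P1/RW1/US1/PS0)
  lvl3: tbl 0x1E, slot 9 ⇒ 0x22007 (P1/RW1/US1/PS0)
  ✓ 0x22F22  — 4 lookups

Access #0 fault: NONE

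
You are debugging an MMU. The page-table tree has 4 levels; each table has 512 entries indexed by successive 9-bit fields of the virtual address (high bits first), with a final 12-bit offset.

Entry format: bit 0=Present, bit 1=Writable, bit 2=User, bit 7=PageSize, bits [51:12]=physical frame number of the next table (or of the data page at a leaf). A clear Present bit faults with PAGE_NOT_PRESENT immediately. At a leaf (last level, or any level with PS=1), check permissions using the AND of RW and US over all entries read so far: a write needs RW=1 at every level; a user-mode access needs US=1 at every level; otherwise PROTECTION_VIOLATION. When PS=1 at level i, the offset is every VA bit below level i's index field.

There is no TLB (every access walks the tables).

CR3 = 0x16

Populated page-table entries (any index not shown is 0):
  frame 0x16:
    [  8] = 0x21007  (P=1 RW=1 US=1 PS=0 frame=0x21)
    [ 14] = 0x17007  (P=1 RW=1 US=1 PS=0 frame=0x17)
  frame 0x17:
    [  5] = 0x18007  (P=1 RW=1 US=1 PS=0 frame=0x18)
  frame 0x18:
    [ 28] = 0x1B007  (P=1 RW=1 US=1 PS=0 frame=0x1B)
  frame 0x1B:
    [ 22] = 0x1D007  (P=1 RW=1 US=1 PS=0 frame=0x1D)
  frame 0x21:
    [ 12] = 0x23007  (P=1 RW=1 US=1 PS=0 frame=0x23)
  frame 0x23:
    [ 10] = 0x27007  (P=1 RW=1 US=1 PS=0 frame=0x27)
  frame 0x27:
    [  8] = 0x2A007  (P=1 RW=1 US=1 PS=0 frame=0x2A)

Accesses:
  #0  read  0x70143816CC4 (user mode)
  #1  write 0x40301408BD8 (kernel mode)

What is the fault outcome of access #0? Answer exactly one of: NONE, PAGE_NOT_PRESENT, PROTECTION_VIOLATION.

Walk each access:
#0 VA=0x70143816CC4 (r,user):
  [0] read 0x16 idx=14: raw=0x17007 flags P=1 W=1 U=1 S=0
  [1] read 0x17 idx=5: raw=0x18007 flags P=1 W=1 U=1 S=0
  [2] read 0x18 idx=28: raw=0x1B007 flags P=1 W=1 U=1 S=0
  [3] read 0x1B idx=22: raw=0x1D007 flags P=1 W=1 U=1 S=0
  → PA=0x1DCC4  (4 entries read)
#1 VA=0x40301408BD8 (w,kernel):
  [0] read 0x16 idx=8: raw=0x21007 flags P=1 W=1 U=1 S=0
  [1] read 0x21 idx=12: raw=0x23007 flags P=1 W=1 U=1 S=0
  [2] read 0x23 idx=10: raw=0x27007 flags P=1 W=1 U=1 S=0
  [3] read 0x27 idx=8: raw=0x2A007 flags P=1 W=1 U=1 S=0
  → PA=0x2ABD8  (4 entries read)

Access #0 fault: NONE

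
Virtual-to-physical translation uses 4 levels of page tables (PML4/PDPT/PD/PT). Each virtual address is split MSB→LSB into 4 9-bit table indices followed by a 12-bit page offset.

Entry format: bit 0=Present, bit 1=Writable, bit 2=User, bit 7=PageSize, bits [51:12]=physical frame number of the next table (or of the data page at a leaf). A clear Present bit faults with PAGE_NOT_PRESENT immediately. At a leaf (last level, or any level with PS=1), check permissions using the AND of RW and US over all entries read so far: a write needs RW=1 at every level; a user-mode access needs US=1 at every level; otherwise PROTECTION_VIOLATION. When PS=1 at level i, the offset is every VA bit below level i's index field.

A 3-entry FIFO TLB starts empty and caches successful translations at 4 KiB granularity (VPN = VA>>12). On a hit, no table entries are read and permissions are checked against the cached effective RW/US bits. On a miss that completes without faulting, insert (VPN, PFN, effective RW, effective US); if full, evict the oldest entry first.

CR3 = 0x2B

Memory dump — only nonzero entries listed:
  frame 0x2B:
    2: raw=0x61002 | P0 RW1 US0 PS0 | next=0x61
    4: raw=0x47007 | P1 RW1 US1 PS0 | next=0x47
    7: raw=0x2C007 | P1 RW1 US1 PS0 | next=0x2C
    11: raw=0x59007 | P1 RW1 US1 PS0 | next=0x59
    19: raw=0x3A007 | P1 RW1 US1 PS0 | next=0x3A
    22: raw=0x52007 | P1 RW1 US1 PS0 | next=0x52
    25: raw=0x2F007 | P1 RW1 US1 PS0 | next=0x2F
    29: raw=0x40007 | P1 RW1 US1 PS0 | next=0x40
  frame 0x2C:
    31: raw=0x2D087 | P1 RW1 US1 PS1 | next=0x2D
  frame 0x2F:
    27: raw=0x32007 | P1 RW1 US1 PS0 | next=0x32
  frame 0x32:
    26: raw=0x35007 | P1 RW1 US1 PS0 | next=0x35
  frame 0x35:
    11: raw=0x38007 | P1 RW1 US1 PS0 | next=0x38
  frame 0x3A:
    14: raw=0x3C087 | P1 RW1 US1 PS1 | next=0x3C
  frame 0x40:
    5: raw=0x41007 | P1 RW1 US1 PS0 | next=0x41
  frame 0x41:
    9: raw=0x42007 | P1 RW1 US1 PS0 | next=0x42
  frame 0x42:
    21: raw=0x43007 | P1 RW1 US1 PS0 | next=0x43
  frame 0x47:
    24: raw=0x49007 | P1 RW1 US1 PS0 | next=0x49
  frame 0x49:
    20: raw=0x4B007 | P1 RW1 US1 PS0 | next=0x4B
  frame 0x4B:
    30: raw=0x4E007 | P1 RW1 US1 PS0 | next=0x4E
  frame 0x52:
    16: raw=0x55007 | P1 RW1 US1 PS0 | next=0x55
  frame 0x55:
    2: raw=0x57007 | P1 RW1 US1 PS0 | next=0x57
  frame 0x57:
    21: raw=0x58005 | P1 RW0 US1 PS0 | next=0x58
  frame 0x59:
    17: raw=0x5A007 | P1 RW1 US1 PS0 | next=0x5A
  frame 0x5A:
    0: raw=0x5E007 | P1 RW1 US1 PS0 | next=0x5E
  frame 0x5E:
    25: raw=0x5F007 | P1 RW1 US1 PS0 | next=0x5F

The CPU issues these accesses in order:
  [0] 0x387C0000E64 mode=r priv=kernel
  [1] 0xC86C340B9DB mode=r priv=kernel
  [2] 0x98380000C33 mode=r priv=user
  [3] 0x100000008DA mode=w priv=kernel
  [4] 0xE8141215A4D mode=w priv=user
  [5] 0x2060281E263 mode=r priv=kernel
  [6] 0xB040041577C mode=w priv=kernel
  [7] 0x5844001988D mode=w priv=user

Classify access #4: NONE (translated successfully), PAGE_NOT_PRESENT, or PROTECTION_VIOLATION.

Trace:
#0 VA=0x387C0000E64 (r,kernel):
  L0 @0x2B[7] → 0x2C007  P=1,RW=1,US=1,PS=0
  L1 @0x2C[31] → 0x2D087  P=1,RW=1,US=1,PS=1
  → PA=0x2DE64 (huge @L1)  (2 entries read)
#1 VA=0xC86C340B9DB (r,kernel):
  L0 @0x2B[25] → 0x2F007  P=1,RW=1,US=1,PS=0
  L1 @0x2F[27] → 0x32007  P=1,RW=1,US=1,PS=0
  L2 @0x32[26] → 0x35007  P=1,RW=1,US=1,PS=0
  L3 @0x35[11] → 0x38007  P=1,RW=1,US=1,PS=0
  → PA=0x389DB  (4 entries read)
#2 VA=0x98380000C33 (r,user):
  L0 @0x2B[19] → 0x3A007  P=1,RW=1,US=1,PS=0
  L1 @0x3A[14] → 0x3C087  P=1,RW=1,US=1,PS=1
  → PA=0x3CC33 (huge @L1)  (2 entries read)
#3 VA=0x100000008DA (w,kernel):
  L0 @0x2B[2] → 0x61002  P=0,RW=1,US=0,PS=0
  ✗ PAGE_NOT_PRESENT  [1 reads]
#4 VA=0xE8141215A4D (w,user):
  L0 @0x2B[29] → 0x40007  P=1,RW=1,US=1,PS=0
  L1 @0x40[5] → 0x41007  P=1,RW=1,US=1,PS=0
  L2 @0x41[9] → 0x42007  P=1,RW=1,US=1,PS=0
  L3 @0x42[21] → 0x43007  P=1,RW=1,US=1,PS=0
  → PA=0x43A4D  (4 entries read)
#5 VA=0x2060281E263 (r,kernel):
  L0 @0x2B[4] → 0x47007  P=1,RW=1,US=1,PS=0
  L1 @0x47[24] → 0x49007  P=1,RW=1,US=1,PS=0
  L2 @0x49[20] → 0x4B007  P=1,RW=1,US=1,PS=0
  L3 @0x4B[30] → 0x4E007  P=1,RW=1,US=1,PS=0
  → PA=0x4E263  (4 entries read)
#6 VA=0xB040041577C (w,kernel):
  L0 @0x2B[22] → 0x52007  P=1,RW=1,US=1,PS=0
  L1 @0x52[16] → 0x55007  P=1,RW=1,US=1,PS=0
  L2 @0x55[2] → 0x57007  P=1,RW=1,US=1,PS=0
  L3 @0x57[21] → 0x58005  P=1,RW=0,US=1,PS=0
  ✗ PROTECTION_VIOLATION  [4 reads]
#7 VA=0x5844001988D (w,user):
  L0 @0x2B[11] → 0x59007  P=1,RW=1,US=1,PS=0
  L1 @0x59[17] → 0x5A007  P=1,RW=1,US=1,PS=0
  L2 @0x5A[0] → 0x5E007  P=1,RW=1,US=1,PS=0
  L3 @0x5E[25] → 0x5F007  P=1,RW=1,US=1,PS=0
  → PA=0x5F88D  (4 entries read)

Access #4 fault: NONE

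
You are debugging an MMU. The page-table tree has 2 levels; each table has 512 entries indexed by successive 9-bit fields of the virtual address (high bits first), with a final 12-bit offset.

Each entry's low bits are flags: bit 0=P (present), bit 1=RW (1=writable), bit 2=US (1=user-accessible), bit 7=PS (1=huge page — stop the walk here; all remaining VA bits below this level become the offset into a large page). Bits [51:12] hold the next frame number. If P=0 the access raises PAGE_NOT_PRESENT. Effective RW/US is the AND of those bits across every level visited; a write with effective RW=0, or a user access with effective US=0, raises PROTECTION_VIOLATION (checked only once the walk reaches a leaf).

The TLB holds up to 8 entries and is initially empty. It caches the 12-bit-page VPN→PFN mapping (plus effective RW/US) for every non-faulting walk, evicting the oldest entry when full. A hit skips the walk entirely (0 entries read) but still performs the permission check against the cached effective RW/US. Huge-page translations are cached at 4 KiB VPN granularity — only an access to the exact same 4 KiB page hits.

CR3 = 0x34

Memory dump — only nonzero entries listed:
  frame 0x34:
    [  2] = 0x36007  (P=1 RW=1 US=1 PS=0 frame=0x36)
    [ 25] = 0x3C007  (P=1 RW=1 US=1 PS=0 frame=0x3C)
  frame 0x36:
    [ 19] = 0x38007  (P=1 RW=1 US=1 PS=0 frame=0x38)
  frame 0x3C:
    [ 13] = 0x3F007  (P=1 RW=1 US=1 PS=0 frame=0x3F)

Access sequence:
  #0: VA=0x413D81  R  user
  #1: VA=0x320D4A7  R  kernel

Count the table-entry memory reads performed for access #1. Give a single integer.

Walk each access:
#0 VA=0x413D81 (r,user):
  L0 @0x34[2] → 0x36007  P=1,RW=1,US=1,PS=0
  L1 @0x36[19] → 0x38007  P=1,RW=1,US=1,PS=0
  ✓ 0x38D81  — 2 lookups
#1 VA=0x320D4A7 (r,kernel):
  L0 @0x34[25] → 0x3C007  P=1,RW=1,US=1,PS=0
  L1 @0x3C[13] → 0x3F007  P=1,RW=1,US=1,PS=0
  ✓ 0x3F4A7  — 2 lookups

Entries read for #1: 2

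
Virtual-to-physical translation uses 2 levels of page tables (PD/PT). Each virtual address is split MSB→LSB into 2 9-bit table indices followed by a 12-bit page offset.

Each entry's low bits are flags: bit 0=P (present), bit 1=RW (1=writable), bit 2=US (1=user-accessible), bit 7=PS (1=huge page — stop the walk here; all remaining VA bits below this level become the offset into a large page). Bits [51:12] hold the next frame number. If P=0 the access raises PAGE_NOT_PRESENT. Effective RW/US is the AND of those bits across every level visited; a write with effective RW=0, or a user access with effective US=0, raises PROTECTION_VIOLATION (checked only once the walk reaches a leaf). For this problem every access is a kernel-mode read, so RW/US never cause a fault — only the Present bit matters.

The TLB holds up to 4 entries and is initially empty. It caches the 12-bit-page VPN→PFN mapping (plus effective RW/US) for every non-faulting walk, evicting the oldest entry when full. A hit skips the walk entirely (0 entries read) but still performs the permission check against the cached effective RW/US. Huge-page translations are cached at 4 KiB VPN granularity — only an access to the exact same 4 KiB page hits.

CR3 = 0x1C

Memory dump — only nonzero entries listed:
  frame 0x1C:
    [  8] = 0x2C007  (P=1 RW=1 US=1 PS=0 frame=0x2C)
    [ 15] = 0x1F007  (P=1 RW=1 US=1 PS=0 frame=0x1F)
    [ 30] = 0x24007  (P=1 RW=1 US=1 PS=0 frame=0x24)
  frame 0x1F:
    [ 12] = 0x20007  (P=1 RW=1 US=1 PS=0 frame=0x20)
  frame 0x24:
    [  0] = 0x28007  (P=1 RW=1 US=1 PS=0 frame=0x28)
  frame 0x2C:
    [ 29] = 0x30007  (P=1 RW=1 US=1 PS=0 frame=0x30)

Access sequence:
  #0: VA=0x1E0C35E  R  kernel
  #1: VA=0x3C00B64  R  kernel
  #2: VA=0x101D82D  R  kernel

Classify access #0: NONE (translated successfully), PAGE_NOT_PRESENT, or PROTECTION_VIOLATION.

Per-access translation:
#0 VA=0x1E0C35E (r,kernel):
  [0] read 0x1C idx=15: raw=0x1F007 flags P=1 W=1 U=1 S=0
  [1] read 0x1F idx=12: raw=0x20007 flags P=1 W=1 U=1 S=0
  ⇒ phys 0x2035E  [2 reads]
#1 VA=0x3C00B64 (r,kernel):
  [0] read 0x1C idx=30: raw=0x24007 flags P=1 W=1 U=1 S=0
  [1] read 0x24 idx=0: raw=0x28007 flags P=1 W=1 U=1 S=0
  ⇒ phys 0x28B64  [2 reads]
#2 VA=0x101D82D (r,kernel):
  [0] read 0x1C idx=8: raw=0x2C007 flags P=1 W=1 U=1 S=0
  [1] read 0x2C idx=29: raw=0x30007 flags P=1 W=1 U=1 S=0
  ⇒ phys 0x3082D  [2 reads]

Access #0 fault: NONE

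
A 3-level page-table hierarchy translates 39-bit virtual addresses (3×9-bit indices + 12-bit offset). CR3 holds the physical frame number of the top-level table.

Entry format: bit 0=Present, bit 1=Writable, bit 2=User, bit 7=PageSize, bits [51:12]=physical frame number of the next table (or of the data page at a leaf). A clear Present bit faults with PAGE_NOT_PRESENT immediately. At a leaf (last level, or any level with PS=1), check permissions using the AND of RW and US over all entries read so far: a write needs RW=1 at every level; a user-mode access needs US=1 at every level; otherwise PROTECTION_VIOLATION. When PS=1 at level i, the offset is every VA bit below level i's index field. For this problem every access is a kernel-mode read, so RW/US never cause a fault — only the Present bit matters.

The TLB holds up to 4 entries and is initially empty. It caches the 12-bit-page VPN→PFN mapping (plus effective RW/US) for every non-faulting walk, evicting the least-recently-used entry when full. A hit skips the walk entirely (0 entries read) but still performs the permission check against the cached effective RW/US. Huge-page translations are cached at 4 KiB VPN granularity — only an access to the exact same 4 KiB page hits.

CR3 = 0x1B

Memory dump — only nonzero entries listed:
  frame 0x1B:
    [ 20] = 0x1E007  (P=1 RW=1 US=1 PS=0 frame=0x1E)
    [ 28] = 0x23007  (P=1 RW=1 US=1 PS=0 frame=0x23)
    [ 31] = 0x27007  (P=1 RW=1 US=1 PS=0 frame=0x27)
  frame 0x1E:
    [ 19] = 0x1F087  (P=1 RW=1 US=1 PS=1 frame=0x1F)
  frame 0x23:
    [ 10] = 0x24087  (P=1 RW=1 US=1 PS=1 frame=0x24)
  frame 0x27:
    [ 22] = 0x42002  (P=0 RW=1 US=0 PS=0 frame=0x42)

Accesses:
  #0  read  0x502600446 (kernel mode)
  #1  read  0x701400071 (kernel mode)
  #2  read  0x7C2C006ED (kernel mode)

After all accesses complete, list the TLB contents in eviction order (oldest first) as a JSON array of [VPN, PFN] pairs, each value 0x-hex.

Per-access translation:
#0 VA=0x502600446 (r,kernel):
  [0] read 0x1B idx=20: raw=0x1E007 flags P=1 W=1 U=1 S=0
  [1] read 0x1E idx=19: raw=0x1F087 flags P=1 W=1 U=1 S=1
  → PA=0x1F446 (huge @L1)  (2 entries read)
#1 VA=0x701400071 (r,kernel):
  [0] read 0x1B idx=28: raw=0x23007 flags P=1 W=1 U=1 S=0
  [1] read 0x23 idx=10: raw=0x24087 flags P=1 W=1 U=1 S=1
  → PA=0x24071 (huge @L1)  (2 entries read)
#2 VA=0x7C2C006ED (r,kernel):
  [0] read 0x1B idx=31: raw=0x27007 flags P=1 W=1 U=1 S=0
  [1] read 0x27 idx=22: raw=0x42002 flags P=0 W=1 U=0 S=0
  ⇒ fault: PAGE_NOT_PRESENT  — 2 lookups

TLB: [["0x502600", "0x1F"], ["0x701400", "0x24"]]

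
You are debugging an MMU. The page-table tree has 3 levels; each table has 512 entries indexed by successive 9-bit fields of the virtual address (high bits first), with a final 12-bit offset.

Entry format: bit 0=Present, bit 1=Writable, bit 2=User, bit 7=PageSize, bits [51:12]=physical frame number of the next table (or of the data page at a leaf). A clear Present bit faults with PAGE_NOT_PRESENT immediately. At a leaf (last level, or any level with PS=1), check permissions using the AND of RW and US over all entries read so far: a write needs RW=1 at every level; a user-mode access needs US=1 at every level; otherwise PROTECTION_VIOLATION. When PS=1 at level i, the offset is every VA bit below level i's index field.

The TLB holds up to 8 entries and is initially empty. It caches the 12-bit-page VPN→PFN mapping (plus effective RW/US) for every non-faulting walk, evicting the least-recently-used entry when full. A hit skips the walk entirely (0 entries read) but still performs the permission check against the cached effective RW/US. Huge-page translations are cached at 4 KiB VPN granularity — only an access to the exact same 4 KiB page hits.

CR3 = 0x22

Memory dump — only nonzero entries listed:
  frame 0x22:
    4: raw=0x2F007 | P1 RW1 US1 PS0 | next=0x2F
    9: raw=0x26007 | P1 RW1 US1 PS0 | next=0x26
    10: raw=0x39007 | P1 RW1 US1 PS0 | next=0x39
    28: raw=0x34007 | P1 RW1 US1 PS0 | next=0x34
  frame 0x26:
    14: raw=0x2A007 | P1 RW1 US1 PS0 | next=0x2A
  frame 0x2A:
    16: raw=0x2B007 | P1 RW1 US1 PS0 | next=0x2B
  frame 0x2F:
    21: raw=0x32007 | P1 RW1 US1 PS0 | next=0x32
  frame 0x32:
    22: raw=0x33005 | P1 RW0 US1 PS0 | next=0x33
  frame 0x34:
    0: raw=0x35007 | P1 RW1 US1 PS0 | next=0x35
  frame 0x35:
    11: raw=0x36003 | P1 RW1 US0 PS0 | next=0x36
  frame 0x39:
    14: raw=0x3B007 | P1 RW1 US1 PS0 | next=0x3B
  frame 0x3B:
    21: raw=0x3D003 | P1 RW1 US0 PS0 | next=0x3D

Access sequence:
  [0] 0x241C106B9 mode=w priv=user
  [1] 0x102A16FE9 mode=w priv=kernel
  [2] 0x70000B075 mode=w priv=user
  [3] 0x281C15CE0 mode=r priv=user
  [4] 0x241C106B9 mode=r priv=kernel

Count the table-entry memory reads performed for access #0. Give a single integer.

Trace:
#0 VA=0x241C106B9 (w,user):
  lvl0: tbl 0x22, slot 9 ⇒ 0x26007 (P1/RW1/US1/PS0)
  lvl1: tbl 0x26, slot 14 ⇒ 0x2A007 (P1/RW1/US1/PS0)
  lvl2: tbl 0x2A, slot 16 ⇒ 0x2B007 (P1/RW1/US1/PS0)
  ⇒ phys 0x2B6B9  [3 reads]
#1 VA=0x102A16FE9 (w,kernel):
  lvl0: tbl 0x22, slot 4 ⇒ 0x2F007 (P1/RW1/US1/PS0)
  lvl1: tbl 0x2F, slot 21 ⇒ 0x32007 (P1/RW1/US1/PS0)
  lvl2: tbl 0x32, slot 22 ⇒ 0x33005 (P1/RW0/US1/PS0)
  ⇒ fault: PROTECTION_VIOLATION  — 3 lookups
#2 VA=0x70000B075 (w,user):
  lvl0: tbl 0x22, slot 28 ⇒ 0x34007 (P1/RW1/US1/PS0)
  lvl1: tbl 0x34, slot 0 ⇒ 0x35007 (P1/RW1/US1/PS0)
  lvl2: tbl 0x35, slot 11 ⇒ 0x36003 (P1/RW1/US0/PS0)
  ⇒ fault: PROTECTION_VIOLATION  — 3 lookups
#3 VA=0x281C15CE0 (r,user):
  lvl0: tbl 0x22, slot 10 ⇒ 0x39007 (P1/RW1/US1/PS0)
  lvl1: tbl 0x39, slot 14 ⇒ 0x3B007 (P1/RW1/US1/PS0)
  lvl2: tbl 0x3B, slot 21 ⇒ 0x3D003 (P1/RW1/US0/PS0)
  ⇒ fault: PROTECTION_VIOLATION  — 3 lookups
#4 VA=0x241C106B9 (r,kernel):
  TLB hit vpn=0x241C10 → PA=0x2B6B9

Entries read for #0: 3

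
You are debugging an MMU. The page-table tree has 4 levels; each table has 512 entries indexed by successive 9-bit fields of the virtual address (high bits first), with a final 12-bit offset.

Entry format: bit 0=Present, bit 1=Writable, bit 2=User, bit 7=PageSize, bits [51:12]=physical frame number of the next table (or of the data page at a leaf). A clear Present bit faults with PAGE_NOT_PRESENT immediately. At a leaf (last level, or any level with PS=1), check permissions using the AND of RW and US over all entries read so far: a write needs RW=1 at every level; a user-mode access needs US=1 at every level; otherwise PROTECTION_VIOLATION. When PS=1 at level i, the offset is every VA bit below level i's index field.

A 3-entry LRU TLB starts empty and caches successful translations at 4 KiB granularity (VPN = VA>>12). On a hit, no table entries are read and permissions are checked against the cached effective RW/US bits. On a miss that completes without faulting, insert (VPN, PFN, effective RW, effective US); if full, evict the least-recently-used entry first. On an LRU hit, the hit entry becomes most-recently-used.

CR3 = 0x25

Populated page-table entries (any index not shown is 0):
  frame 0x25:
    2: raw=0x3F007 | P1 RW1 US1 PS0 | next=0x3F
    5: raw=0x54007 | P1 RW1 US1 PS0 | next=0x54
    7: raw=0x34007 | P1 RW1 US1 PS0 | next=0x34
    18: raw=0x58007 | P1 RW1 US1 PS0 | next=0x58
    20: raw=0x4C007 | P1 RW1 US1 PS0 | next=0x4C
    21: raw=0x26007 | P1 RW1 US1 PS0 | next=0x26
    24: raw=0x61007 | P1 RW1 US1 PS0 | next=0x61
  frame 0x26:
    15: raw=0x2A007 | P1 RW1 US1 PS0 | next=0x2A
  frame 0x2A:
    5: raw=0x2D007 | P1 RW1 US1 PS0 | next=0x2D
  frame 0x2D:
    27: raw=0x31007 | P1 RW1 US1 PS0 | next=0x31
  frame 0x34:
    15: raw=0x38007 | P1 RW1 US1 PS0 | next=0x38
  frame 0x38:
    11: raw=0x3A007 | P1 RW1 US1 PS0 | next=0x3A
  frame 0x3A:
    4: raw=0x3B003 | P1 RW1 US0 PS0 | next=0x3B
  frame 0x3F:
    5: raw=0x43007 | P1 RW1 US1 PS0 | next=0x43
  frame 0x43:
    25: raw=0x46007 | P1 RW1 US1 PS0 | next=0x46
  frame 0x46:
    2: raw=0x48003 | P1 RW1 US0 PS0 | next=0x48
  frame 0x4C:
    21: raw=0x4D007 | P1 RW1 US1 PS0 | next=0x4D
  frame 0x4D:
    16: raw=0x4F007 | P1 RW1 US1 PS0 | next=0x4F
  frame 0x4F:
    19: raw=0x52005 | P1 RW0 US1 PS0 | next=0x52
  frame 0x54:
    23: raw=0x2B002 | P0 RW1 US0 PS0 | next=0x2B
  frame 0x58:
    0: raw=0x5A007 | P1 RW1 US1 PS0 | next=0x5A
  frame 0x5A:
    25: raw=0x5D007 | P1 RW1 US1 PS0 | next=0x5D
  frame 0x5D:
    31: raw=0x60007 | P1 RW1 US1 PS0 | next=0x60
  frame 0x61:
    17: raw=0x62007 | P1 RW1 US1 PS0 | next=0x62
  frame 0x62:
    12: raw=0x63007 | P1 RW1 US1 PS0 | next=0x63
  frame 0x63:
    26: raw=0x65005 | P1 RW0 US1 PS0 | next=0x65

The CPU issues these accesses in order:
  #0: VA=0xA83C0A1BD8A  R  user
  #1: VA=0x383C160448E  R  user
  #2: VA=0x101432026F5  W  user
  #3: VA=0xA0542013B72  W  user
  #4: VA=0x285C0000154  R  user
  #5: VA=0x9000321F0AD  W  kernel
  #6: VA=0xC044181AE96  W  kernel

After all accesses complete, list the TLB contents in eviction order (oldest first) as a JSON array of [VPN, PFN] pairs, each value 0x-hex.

Per-access translation:
#0 VA=0xA83C0A1BD8A (r,user):
  L0: frame=0x25 idx=21 entry=0x26007 [P=1 RW=1 US=1 PS=0]
  L1: frame=0x26 idx=15 entry=0x2A007 [P=1 RW=1 US=1 PS=0]
  L2: frame=0x2A idx=5 entry=0x2D007 [P=1 RW=1 US=1 PS=0]
  L3: frame=0x2D idx=27 entry=0x31007 [P=1 RW=1 US=1 PS=0]
  ✓ 0x31D8A  — 4 lookups
#1 VA=0x383C160448E (r,user):
  L0: frame=0x25 idx=7 entry=0x34007 [P=1 RW=1 US=1 PS=0]
  L1: frame=0x34 idx=15 entry=0x38007 [P=1 RW=1 US=1 PS=0]
  L2: frame=0x38 idx=11 entry=0x3A007 [P=1 RW=1 US=1 PS=0]
  L3: frame=0x3A idx=4 entry=0x3B003 [P=1 RW=1 US=0 PS=0]
  → PROTECTION_VIOLATION  (4 entries read)
#2 VA=0x101432026F5 (w,user):
  L0: frame=0x25 idx=2 entry=0x3F007 [P=1 RW=1 US=1 PS=0]
  L1: frame=0x3F idx=5 entry=0x43007 [P=1 RW=1 US=1 PS=0]
  L2: frame=0x43 idx=25 entry=0x46007 [P=1 RW=1 US=1 PS=0]
  L3: frame=0x46 idx=2 entry=0x48003 [P=1 RW=1 US=0 PS=0]
  → PROTECTION_VIOLATION  (4 entries read)
#3 VA=0xA0542013B72 (w,user):
  L0: frame=0x25 idx=20 entry=0x4C007 [P=1 RW=1 US=1 PS=0]
  L1: frame=0x4C idx=21 entry=0x4D007 [P=1 RW=1 US=1 PS=0]
  L2: frame=0x4D idx=16 entry=0x4F007 [P=1 RW=1 US=1 PS=0]
  L3: frame=0x4F idx=19 entry=0x52005 [P=1 RW=0 US=1 PS=0]
  → PROTECTION_VIOLATION  (4 entries read)
#4 VA=0x285C0000154 (r,user):
  L0: frame=0x25 idx=5 entry=0x54007 [P=1 RW=1 US=1 PS=0]
  L1: frame=0x54 idx=23 entry=0x2B002 [P=0 RW=1 US=0 PS=0]
  → PAGE_NOT_PRESENT  (2 entries read)
#5 VA=0x9000321F0AD (w,kernel):
  L0: frame=0x25 idx=18 entry=0x58007 [P=1 RW=1 US=1 PS=0]
  L1: frame=0x58 idx=0 entry=0x5A007 [P=1 RW=1 US=1 PS=0]
  L2: frame=0x5A idx=25 entry=0x5D007 [P=1 RW=1 US=1 PS=0]
  L3: frame=0x5D idx=31 entry=0x60007 [P=1 RW=1 US=1 PS=0]
  ✓ 0x600AD  — 4 lookups
#6 VA=0xC044181AE96 (w,kernel):
  L0: frame=0x25 idx=24 entry=0x61007 [P=1 RW=1 US=1 PS=0]
  L1: frame=0x61 idx=17 entry=0x62007 [P=1 RW=1 US=1 PS=0]
  L2: frame=0x62 idx=12 entry=0x63007 [P=1 RW=1 US=1 PS=0]
  L3: frame=0x63 idx=26 entry=0x65005 [P=1 RW=0 US=1 PS=0]
  → PROTECTION_VIOLATION  (4 entries read)

TLB: [["0xA83C0A1B", "0x31"], ["0x9000321F", "0x60"]]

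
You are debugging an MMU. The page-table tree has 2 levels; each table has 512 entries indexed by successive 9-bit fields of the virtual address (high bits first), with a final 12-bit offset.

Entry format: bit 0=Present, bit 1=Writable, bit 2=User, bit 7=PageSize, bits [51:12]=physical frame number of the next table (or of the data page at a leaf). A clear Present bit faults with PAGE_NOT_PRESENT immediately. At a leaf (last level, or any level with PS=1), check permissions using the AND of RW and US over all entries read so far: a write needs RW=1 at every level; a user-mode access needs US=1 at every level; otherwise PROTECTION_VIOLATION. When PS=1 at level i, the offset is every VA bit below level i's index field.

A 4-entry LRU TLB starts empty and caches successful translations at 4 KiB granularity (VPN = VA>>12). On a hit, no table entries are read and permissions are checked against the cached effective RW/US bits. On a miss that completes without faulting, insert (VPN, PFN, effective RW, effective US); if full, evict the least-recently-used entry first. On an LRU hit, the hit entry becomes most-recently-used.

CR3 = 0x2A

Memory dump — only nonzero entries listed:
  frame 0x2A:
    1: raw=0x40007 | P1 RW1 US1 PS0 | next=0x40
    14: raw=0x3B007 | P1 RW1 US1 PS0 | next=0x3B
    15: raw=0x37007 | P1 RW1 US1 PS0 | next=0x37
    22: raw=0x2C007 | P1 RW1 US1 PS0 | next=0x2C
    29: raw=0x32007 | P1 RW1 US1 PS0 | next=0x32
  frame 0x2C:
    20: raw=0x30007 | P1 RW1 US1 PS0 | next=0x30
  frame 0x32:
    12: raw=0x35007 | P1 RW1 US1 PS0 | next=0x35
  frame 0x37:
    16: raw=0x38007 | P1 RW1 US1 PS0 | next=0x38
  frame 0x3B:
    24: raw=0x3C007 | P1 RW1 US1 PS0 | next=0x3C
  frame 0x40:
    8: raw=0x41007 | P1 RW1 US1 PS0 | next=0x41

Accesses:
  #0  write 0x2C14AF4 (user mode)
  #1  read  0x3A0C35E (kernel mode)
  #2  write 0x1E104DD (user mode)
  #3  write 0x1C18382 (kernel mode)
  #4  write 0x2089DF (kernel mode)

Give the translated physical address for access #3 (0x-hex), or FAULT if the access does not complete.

Trace:
#0 VA=0x2C14AF4 (w,user):
  [0] read 0x2A idx=22: raw=0x2C007 flags P=1 W=1 U=1 S=0
  [1] read 0x2C idx=20: raw=0x30007 flags P=1 W=1 U=1 S=0
  ✓ 0x30AF4  — 2 lookups
#1 VA=0x3A0C35E (r,kernel):
  [0] read 0x2A idx=29: raw=0x32007 flags P=1 W=1 U=1 S=0
  [1] read 0x32 idx=12: raw=0x35007 flags P=1 W=1 U=1 S=0
  ✓ 0x3535E  — 2 lookups
#2 VA=0x1E104DD (w,user):
  [0] read 0x2A idx=15: raw=0x37007 flags P=1 W=1 U=1 S=0
  [1] read 0x37 idx=16: raw=0x38007 flags P=1 W=1 U=1 S=0
  ✓ 0x384DD  — 2 lookups
#3 VA=0x1C18382 (w,kernel):
  [0] read 0x2A idx=14: raw=0x3B007 flags P=1 W=1 U=1 S=0
  [1] read 0x3B idx=24: raw=0x3C007 flags P=1 W=1 U=1 S=0
  ✓ 0x3C382  — 2 lookups
#4 VA=0x2089DF (w,kernel):
  [0] read 0x2A idx=1: raw=0x40007 flags P=1 W=1 U=1 S=0
  [1] read 0x40 idx=8: raw=0x41007 flags P=1 W=1 U=1 S=0
  ✓ 0x419DF  — 2 lookups

Access #3 PA: 0x3C382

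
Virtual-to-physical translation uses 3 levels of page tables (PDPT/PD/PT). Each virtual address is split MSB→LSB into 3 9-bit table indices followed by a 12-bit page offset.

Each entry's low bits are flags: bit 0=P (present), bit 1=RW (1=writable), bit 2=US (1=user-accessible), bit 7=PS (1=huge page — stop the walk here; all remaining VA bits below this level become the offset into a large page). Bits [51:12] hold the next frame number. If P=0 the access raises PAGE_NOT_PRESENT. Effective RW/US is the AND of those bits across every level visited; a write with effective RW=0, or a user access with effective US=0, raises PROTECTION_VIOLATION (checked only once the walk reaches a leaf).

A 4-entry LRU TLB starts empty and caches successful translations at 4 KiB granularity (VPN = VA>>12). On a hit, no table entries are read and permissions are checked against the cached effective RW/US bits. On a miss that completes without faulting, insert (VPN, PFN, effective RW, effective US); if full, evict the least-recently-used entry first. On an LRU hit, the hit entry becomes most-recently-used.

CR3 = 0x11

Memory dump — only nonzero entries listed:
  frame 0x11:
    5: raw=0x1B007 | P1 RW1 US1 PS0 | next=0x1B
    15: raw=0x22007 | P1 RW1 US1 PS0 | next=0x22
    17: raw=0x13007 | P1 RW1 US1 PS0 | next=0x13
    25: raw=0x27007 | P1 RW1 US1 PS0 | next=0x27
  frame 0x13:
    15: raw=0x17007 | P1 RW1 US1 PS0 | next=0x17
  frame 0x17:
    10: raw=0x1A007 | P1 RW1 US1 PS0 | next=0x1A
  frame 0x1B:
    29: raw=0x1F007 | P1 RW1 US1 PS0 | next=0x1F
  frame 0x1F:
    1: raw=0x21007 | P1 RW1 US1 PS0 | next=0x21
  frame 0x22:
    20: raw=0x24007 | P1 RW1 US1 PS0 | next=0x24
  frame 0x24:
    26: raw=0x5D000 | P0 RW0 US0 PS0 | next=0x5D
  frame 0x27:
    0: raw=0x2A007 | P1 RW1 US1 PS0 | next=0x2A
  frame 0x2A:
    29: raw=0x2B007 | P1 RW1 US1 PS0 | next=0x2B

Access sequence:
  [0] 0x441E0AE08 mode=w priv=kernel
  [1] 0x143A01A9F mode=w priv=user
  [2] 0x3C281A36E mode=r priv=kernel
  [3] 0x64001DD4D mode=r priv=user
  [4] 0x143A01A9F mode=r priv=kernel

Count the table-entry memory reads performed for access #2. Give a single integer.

Trace:
#0 VA=0x441E0AE08 (w,kernel):
  lvl0: tbl 0x11, slot 17 ⇒ 0x13007 (P1/RW1/US1/PS0)
  lvl1: tbl 0x13, slot 15 ⇒ 0x17007 (P1/RW1/US1/PS0)
  lvl2: tbl 0x17, slot 10 ⇒ 0x1A007 (P1/RW1/US1/PS0)
  ⇒ phys 0x1AE08  [3 reads]
#1 VA=0x143A01A9F (w,user):
  lvl0: tbl 0x11, slot 5 ⇒ 0x1B007 (P1/RW1/US1/PS0)
  lvl1: tbl 0x1B, slot 29 ⇒ 0x1F007 (P1/RW1/US1/PS0)
  lvl2: tbl 0x1F, slot 1 ⇒ 0x21007 (P1/RW1/US1/PS0)
  ⇒ phys 0x21A9F  [3 reads]
#2 VA=0x3C281A36E (r,kernel):
  lvl0: tbl 0x11, slot 15 ⇒ 0x22007 (P1/RW1/US1/PS0)
  lvl1: tbl 0x22, slot 20 ⇒ 0x24007 (P1/RW1/US1/PS0)
  lvl2: tbl 0x24, slot 26 ⇒ 0x5D000 (P0/RW0/US0/PS0)
  ⇒ fault: PAGE_NOT_PRESENT  — 3 lookups
#3 VA=0x64001DD4D (r,user):
  lvl0: tbl 0x11, slot 25 ⇒ 0x27007 (P1/RW1/US1/PS0)
  lvl1: tbl 0x27, slot 0 ⇒ 0x2A007 (P1/RW1/US1/PS0)
  lvl2: tbl 0x2A, slot 29 ⇒ 0x2B007 (P1/RW1/US1/PS0)
  ⇒ phys 0x2BD4D  [3 reads]
#4 VA=0x143A01A9F (r,kernel):
  TLB hit vpn=0x143A01 → PA=0x21A9F

Entries read for #2: 3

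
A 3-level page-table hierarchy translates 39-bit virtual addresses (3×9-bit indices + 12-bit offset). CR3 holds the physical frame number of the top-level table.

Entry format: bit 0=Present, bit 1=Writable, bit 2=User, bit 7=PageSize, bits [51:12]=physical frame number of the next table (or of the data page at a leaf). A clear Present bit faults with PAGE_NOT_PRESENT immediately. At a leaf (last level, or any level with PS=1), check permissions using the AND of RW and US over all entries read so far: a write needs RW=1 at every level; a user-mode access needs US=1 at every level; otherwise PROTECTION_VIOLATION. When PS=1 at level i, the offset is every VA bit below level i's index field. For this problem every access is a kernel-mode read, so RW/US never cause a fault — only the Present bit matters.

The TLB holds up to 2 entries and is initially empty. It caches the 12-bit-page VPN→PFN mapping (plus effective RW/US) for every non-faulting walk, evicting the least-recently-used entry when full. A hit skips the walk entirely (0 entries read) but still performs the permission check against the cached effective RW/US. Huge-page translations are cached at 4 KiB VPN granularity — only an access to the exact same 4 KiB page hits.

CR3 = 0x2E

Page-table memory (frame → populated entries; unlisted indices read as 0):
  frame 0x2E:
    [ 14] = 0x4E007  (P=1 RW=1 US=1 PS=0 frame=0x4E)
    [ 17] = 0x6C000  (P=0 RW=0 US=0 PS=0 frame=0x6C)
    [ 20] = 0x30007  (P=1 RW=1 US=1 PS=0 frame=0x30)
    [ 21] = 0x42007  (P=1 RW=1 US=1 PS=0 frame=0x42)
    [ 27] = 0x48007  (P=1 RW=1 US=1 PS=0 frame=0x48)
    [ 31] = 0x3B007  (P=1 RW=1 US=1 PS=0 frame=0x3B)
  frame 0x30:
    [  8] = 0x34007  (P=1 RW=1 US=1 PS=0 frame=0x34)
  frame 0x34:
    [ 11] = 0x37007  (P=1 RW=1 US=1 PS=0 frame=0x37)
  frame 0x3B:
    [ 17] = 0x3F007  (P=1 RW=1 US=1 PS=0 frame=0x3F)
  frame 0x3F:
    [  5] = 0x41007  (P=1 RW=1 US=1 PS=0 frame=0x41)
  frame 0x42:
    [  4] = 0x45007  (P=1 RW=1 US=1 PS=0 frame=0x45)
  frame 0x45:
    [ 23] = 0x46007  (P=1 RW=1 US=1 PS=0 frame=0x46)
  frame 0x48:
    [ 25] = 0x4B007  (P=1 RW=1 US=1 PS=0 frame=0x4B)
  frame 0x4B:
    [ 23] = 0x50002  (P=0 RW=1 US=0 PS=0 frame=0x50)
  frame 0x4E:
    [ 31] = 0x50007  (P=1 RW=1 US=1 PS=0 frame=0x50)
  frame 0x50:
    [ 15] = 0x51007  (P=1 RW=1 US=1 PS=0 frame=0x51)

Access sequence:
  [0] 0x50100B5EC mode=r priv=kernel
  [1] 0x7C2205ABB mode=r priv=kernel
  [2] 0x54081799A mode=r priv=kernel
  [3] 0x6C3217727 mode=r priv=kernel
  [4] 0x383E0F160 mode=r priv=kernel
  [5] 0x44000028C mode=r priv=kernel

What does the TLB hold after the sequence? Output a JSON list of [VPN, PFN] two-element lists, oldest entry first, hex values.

Walk each access:
#0 VA=0x50100B5EC (r,kernel):
  lvl0: tbl 0x2E, slot 20 ⇒ 0x30007 (P1/RW1/US1/PS0)
  lvl1: tbl 0x30, slot 8 ⇒ 0x34007 (P1/RW1/US1/PS0)
  lvl2: tbl 0x34, slot 11 ⇒ 0x37007 (P1/RW1/US1/PS0)
  → PA=0x375EC  (3 entries read)
#1 VA=0x7C2205ABB (r,kernel):
  lvl0: tbl 0x2E, slot 31 ⇒ 0x3B007 (P1/RW1/US1/PS0)
  lvl1: tbl 0x3B, slot 17 ⇒ 0x3F007 (P1/RW1/US1/PS0)
  lvl2: tbl 0x3F, slot 5 ⇒ 0x41007 (P1/RW1/US1/PS0)
  → PA=0x41ABB  (3 entries read)
#2 VA=0x54081799A (r,kernel):
  lvl0: tbl 0x2E, slot 21 ⇒ 0x42007 (P1/RW1/US1/PS0)
  lvl1: tbl 0x42, slot 4 ⇒ 0x45007 (P1/RW1/US1/PS0)
  lvl2: tbl 0x45, slot 23 ⇒ 0x46007 (P1/RW1/US1/PS0)
  → PA=0x4699A  (3 entries read)
#3 VA=0x6C3217727 (r,kernel):
  lvl0: tbl 0x2E, slot 27 ⇒ 0x48007 (P1/RW1/US1/PS0)
  lvl1: tbl 0x48, slot 25 ⇒ 0x4B007 (P1/RW1/US1/PS0)
  lvl2: tbl 0x4B, slot 23 ⇒ 0x50002 (P0/RW1/US0/PS0)
  ⇒ fault: PAGE_NOT_PRESENT  — 3 lookups
#4 VA=0x383E0F160 (r,kernel):
  lvl0: tbl 0x2E, slot 14 ⇒ 0x4E007 (P1/RW1/US1/PS0)
  lvl1: tbl 0x4E, slot 31 ⇒ 0x50007 (P1/RW1/US1/PS0)
  lvl2: tbl 0x50, slot 15 ⇒ 0x51007 (P1/RW1/US1/PS0)
  → PA=0x51160  (3 entries read)
#5 VA=0x44000028C (r,kernel):
  lvl0: tbl 0x2E, slot 17 ⇒ 0x6C000 (P0/RW0/US0/PS0)
  ⇒ fault: PAGE_NOT_PRESENT  — 1 lookups

TLB: [["0x540817", "0x46"], ["0x383E0F", "0x51"]]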